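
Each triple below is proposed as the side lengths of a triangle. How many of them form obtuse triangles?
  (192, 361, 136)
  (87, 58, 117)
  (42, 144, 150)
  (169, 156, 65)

1

(192,361,136): 136+192 ≤ 361, not a triangle
(87,58,117): 58²+87² = 10933 < 13689 = 117² → obtuse
(42,144,150): 42²+144² = 22500 = 150² → right
(169,156,65): 65²+156² = 28561 = 169² → right
1 of the 4 is obtuse.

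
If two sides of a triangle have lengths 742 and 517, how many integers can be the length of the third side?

1033

The third side lies in the open interval (225, 1259).
Integers from 226 to 1258 inclusive: 1258 − 226 + 1 = 1033.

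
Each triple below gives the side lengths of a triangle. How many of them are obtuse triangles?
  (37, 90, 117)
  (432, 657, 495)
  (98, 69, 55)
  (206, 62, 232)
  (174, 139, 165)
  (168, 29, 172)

(37,90,117): 37²+90² = 9469 < 13689 = 117² → obtuse
(432,657,495): 432²+495² = 431649 = 657² → right
(98,69,55): 55²+69² = 7786 < 9604 = 98² → obtuse
(206,62,232): 62²+206² = 46280 < 53824 = 232² → obtuse
(174,139,165): 139²+165² = 46546 > 30276 = 174² → acute
(168,29,172): 29²+168² = 29065 < 29584 = 172² → obtuse
4 of the 6 are obtuse.

4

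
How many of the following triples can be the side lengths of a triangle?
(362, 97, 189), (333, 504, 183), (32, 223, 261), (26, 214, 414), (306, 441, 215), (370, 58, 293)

(97,189,362): 97+189 ≤ 362 → not valid
(183,333,504): 183+333 > 504 → valid
(32,223,261): 32+223 ≤ 261 → not valid
(26,214,414): 26+214 ≤ 414 → not valid
(215,306,441): 215+306 > 441 → valid
(58,293,370): 58+293 ≤ 370 → not valid
2 of the 6 triples form a triangle.

2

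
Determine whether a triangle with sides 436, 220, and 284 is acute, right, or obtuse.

obtuse

Compare the square of the longest side to the sum of squares of the other two: 220² + 284² = 129056 < 190096 = 436².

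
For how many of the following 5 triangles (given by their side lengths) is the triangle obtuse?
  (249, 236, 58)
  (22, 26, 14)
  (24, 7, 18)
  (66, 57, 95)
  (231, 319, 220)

(249,236,58): 58²+236² = 59060 < 62001 = 249² → obtuse
(22,26,14): 14²+22² = 680 > 676 = 26² → acute
(24,7,18): 7²+18² = 373 < 576 = 24² → obtuse
(66,57,95): 57²+66² = 7605 < 9025 = 95² → obtuse
(231,319,220): 220²+231² = 101761 = 319² → right
3 of the 5 are obtuse.

3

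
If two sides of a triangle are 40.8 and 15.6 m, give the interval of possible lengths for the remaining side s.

25.2 < s < 56.4

By the triangle inequality, s must be less than 40.8 + 15.6 = 56.4 and greater than |40.8 − 15.6| = 25.2.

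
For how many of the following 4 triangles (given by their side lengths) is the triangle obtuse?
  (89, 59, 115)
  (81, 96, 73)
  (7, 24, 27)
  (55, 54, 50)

(89,59,115): 59²+89² = 11402 < 13225 = 115² → obtuse
(81,96,73): 73²+81² = 11890 > 9216 = 96² → acute
(7,24,27): 7²+24² = 625 < 729 = 27² → obtuse
(55,54,50): 50²+54² = 5416 > 3025 = 55² → acute
2 of the 4 are obtuse.

2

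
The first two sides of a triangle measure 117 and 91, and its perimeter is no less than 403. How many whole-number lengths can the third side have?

Triangle inequality: 26 < x < 208. Perimeter ≥ 403 gives x ≥ 403 − 117 − 91 = 195.
So 195 ≤ x < 208; integers 195 through 207: 13 values.

13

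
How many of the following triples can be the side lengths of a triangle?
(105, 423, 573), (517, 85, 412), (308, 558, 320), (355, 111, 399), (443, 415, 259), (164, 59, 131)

4

(105,423,573): 105+423 ≤ 573 → not valid
(85,412,517): 85+412 ≤ 517 → not valid
(308,320,558): 308+320 > 558 → valid
(111,355,399): 111+355 > 399 → valid
(259,415,443): 259+415 > 443 → valid
(59,131,164): 59+131 > 164 → valid
4 of the 6 triples form a triangle.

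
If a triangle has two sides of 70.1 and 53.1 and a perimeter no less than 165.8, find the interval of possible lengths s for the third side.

42.6 ≤ s < 123.2

Triangle inequality alone gives 17.0 < s < 123.2.
The perimeter condition gives s ≥ 165.8 − 70.1 − 53.1 = 42.6.
Intersecting the two: 42.6 ≤ s < 123.2.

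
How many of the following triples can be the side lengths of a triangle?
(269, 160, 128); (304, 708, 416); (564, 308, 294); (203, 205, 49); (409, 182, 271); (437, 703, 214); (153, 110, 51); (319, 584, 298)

(128,160,269): 128+160 > 269 → valid
(304,416,708): 304+416 > 708 → valid
(294,308,564): 294+308 > 564 → valid
(49,203,205): 49+203 > 205 → valid
(182,271,409): 182+271 > 409 → valid
(214,437,703): 214+437 ≤ 703 → not valid
(51,110,153): 51+110 > 153 → valid
(298,319,584): 298+319 > 584 → valid
7 of the 8 triples form a triangle.

7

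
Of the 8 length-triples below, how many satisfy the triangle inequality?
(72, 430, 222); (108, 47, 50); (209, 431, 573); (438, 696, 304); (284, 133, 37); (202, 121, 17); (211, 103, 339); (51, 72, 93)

(72,222,430): 72+222 ≤ 430 → not valid
(47,50,108): 47+50 ≤ 108 → not valid
(209,431,573): 209+431 > 573 → valid
(304,438,696): 304+438 > 696 → valid
(37,133,284): 37+133 ≤ 284 → not valid
(17,121,202): 17+121 ≤ 202 → not valid
(103,211,339): 103+211 ≤ 339 → not valid
(51,72,93): 51+72 > 93 → valid
3 of the 8 triples form a triangle.

3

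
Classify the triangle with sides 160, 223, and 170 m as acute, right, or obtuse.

acute

Compare the square of the longest side to the sum of squares of the other two: 160² + 170² = 54500 > 49729 = 223².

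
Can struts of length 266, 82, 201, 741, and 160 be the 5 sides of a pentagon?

For a pentagon, each side must be shorter than the sum of the others.
Here the longest side is 741, but the remaining 4 sides sum to only 709.

No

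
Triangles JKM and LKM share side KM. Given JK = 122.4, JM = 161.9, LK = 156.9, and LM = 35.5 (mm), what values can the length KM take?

From triangle JKM: |122.4 − 161.9| < KM < 122.4 + 161.9, i.e. 39.5 < KM < 284.3.
From triangle LKM: 121.4 < KM < 192.4.
Both must hold, so KM lies in the intersection.

121.4 < KM < 192.4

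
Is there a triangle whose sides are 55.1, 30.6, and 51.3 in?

The longest side is 55.1, and the other two sum to 81.9.
Since 81.9 > 55.1, the triangle inequality holds.

Yes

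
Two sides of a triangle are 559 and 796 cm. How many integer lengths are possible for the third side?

The third side lies in the open interval (237, 1355).
Integers from 238 to 1354 inclusive: 1354 − 238 + 1 = 1117.

1117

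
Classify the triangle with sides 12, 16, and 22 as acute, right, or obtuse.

Compare the square of the longest side to the sum of squares of the other two: 12² + 16² = 400 < 484 = 22².

obtuse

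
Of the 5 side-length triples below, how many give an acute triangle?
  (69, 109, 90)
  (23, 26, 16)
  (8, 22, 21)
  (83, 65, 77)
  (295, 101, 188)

4

(69,109,90): 69²+90² = 12861 > 11881 = 109² → acute
(23,26,16): 16²+23² = 785 > 676 = 26² → acute
(8,22,21): 8²+21² = 505 > 484 = 22² → acute
(83,65,77): 65²+77² = 10154 > 6889 = 83² → acute
(295,101,188): 101+188 ≤ 295, not a triangle
4 of the 5 are acute.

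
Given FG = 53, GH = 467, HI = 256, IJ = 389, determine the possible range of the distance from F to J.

The maximum is all hops collinear in one direction: 53 + 467 + 256 + 389 = 1165.
The longest hop is 467; the others sum to 698. Since 467 ≤ 698, the path can fold back on itself completely, so the minimum distance is 0.

0 ≤ FJ ≤ 1165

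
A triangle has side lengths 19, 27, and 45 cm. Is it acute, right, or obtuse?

Compare the square of the longest side to the sum of squares of the other two: 19² + 27² = 1090 < 2025 = 45².

obtuse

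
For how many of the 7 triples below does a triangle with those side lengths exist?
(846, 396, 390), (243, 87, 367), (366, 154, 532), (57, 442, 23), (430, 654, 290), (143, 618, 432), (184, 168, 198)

2

(390,396,846): 390+396 ≤ 846 → not valid
(87,243,367): 87+243 ≤ 367 → not valid
(154,366,532): 154+366 ≤ 532 → not valid
(23,57,442): 23+57 ≤ 442 → not valid
(290,430,654): 290+430 > 654 → valid
(143,432,618): 143+432 ≤ 618 → not valid
(168,184,198): 168+184 > 198 → valid
2 of the 7 triples form a triangle.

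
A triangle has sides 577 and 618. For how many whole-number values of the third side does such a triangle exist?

1153

The third side lies in the open interval (41, 1195).
Integers from 42 to 1194 inclusive: 1194 − 42 + 1 = 1153.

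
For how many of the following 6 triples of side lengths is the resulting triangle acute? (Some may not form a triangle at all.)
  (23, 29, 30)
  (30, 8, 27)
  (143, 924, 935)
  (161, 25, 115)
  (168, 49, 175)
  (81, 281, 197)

(23,29,30): 23²+29² = 1370 > 900 = 30² → acute
(30,8,27): 8²+27² = 793 < 900 = 30² → obtuse
(143,924,935): 143²+924² = 874225 = 935² → right
(161,25,115): 25+115 ≤ 161, not a triangle
(168,49,175): 49²+168² = 30625 = 175² → right
(81,281,197): 81+197 ≤ 281, not a triangle
1 of the 6 is acute.

1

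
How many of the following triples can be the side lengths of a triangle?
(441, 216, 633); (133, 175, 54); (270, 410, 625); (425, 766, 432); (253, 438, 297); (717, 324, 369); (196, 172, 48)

(216,441,633): 216+441 > 633 → valid
(54,133,175): 54+133 > 175 → valid
(270,410,625): 270+410 > 625 → valid
(425,432,766): 425+432 > 766 → valid
(253,297,438): 253+297 > 438 → valid
(324,369,717): 324+369 ≤ 717 → not valid
(48,172,196): 48+172 > 196 → valid
6 of the 7 triples form a triangle.

6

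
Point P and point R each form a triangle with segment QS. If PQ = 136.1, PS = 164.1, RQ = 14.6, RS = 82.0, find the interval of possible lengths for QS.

From triangle PQS: |136.1 − 164.1| < QS < 136.1 + 164.1, i.e. 28.0 < QS < 300.2.
From triangle RQS: 67.4 < QS < 96.6.
Both must hold, so QS lies in the intersection.

67.4 < QS < 96.6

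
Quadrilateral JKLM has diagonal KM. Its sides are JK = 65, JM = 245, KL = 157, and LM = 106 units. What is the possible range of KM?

From triangle JKM: |65 − 245| < KM < 65 + 245, i.e. 180 < KM < 310.
From triangle LKM: 51 < KM < 263.
Both must hold, so KM lies in the intersection.

180 < KM < 263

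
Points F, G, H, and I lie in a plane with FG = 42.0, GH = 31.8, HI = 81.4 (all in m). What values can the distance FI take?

7.6 ≤ FI ≤ 155.2 m

The maximum is all hops collinear in one direction: 42.0 + 31.8 + 81.4 = 155.2.
The longest hop is 81.4; the others sum to 73.8. Folding the others back against it leaves at least 81.4 − 73.8 = 7.6.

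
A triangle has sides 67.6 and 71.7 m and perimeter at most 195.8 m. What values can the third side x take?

Triangle inequality alone gives 4.1 < x < 139.3.
The perimeter condition gives x ≤ 195.8 − 67.6 − 71.7 = 56.5.
Intersecting the two: 4.1 < x ≤ 56.5.

4.1 < x ≤ 56.5 m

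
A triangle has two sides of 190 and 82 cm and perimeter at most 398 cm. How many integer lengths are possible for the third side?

Triangle inequality: 108 < x < 272. Perimeter ≤ 398 gives x ≤ 398 − 190 − 82 = 126.
So 108 < x ≤ 126; integers 109 through 126: 18 values.

18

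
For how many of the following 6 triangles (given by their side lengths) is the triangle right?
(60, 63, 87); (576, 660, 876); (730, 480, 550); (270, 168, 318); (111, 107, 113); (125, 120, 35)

5

(60,63,87): 60²+63² = 7569 = 87² → right
(576,660,876): 576²+660² = 767376 = 876² → right
(730,480,550): 480²+550² = 532900 = 730² → right
(270,168,318): 168²+270² = 101124 = 318² → right
(111,107,113): 107²+111² = 23770 > 12769 = 113² → acute
(125,120,35): 35²+120² = 15625 = 125² → right
5 of the 6 are right.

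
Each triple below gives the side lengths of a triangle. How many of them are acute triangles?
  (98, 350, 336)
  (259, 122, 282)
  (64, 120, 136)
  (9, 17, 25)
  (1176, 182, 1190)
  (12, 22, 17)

(98,350,336): 98²+336² = 122500 = 350² → right
(259,122,282): 122²+259² = 81965 > 79524 = 282² → acute
(64,120,136): 64²+120² = 18496 = 136² → right
(9,17,25): 9²+17² = 370 < 625 = 25² → obtuse
(1176,182,1190): 182²+1176² = 1416100 = 1190² → right
(12,22,17): 12²+17² = 433 < 484 = 22² → obtuse
1 of the 6 is acute.

1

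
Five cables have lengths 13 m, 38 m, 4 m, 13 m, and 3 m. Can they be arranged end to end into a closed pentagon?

For a pentagon, each side must be shorter than the sum of the others.
Here the longest side is 38, but the remaining 4 sides sum to only 33.

No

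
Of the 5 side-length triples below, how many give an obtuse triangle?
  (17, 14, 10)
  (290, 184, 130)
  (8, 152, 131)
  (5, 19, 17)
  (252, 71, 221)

3

(17,14,10): 10²+14² = 296 > 289 = 17² → acute
(290,184,130): 130²+184² = 50756 < 84100 = 290² → obtuse
(8,152,131): 8+131 ≤ 152, not a triangle
(5,19,17): 5²+17² = 314 < 361 = 19² → obtuse
(252,71,221): 71²+221² = 53882 < 63504 = 252² → obtuse
3 of the 5 are obtuse.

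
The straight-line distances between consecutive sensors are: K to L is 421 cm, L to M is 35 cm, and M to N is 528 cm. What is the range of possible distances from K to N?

72 ≤ KN ≤ 984 cm

The maximum is all hops collinear in one direction: 421 + 35 + 528 = 984.
The longest hop is 528; the others sum to 456. Folding the others back against it leaves at least 528 − 456 = 72.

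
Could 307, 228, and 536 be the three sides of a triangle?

The longest side is 536, but the other two sum to only 535.
535 < 536, so the triangle inequality fails.

No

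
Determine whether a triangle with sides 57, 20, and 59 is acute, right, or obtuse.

Compare the square of the longest side to the sum of squares of the other two: 20² + 57² = 3649 > 3481 = 59².

acute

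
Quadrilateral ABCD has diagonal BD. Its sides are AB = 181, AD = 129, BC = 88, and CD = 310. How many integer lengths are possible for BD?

87

From triangle ABD: 52 < BD < 310.
From triangle CBD: 222 < BD < 398.
Intersection: 222 < BD < 310, so integers 223 through 309: 87 values.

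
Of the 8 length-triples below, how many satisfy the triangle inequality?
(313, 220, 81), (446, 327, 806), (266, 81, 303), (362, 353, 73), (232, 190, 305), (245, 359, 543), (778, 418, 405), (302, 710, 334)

(81,220,313): 81+220 ≤ 313 → not valid
(327,446,806): 327+446 ≤ 806 → not valid
(81,266,303): 81+266 > 303 → valid
(73,353,362): 73+353 > 362 → valid
(190,232,305): 190+232 > 305 → valid
(245,359,543): 245+359 > 543 → valid
(405,418,778): 405+418 > 778 → valid
(302,334,710): 302+334 ≤ 710 → not valid
5 of the 8 triples form a triangle.

5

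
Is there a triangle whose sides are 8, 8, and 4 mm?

Yes

The longest side is 8, and the other two sum to 12.
Since 12 > 8, the triangle inequality holds.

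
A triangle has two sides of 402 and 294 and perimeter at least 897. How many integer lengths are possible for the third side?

495

Triangle inequality: 108 < x < 696. Perimeter ≥ 897 gives x ≥ 897 − 402 − 294 = 201.
So 201 ≤ x < 696; integers 201 through 695: 495 values.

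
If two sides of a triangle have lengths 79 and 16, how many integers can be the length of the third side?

31

The third side lies in the open interval (63, 95).
Integers from 64 to 94 inclusive: 94 − 64 + 1 = 31.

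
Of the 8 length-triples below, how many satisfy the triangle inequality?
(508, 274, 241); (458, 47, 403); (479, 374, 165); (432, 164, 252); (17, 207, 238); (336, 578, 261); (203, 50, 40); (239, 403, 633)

(241,274,508): 241+274 > 508 → valid
(47,403,458): 47+403 ≤ 458 → not valid
(165,374,479): 165+374 > 479 → valid
(164,252,432): 164+252 ≤ 432 → not valid
(17,207,238): 17+207 ≤ 238 → not valid
(261,336,578): 261+336 > 578 → valid
(40,50,203): 40+50 ≤ 203 → not valid
(239,403,633): 239+403 > 633 → valid
4 of the 8 triples form a triangle.

4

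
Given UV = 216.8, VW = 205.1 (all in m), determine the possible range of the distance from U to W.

By the triangle inequality, |216.8 − 205.1| ≤ UW ≤ 216.8 + 205.1.

11.7 ≤ UW ≤ 421.9 m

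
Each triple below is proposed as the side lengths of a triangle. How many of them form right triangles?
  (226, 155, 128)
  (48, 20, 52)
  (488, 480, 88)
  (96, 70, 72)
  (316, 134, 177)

(226,155,128): 128²+155² = 40409 < 51076 = 226² → obtuse
(48,20,52): 20²+48² = 2704 = 52² → right
(488,480,88): 88²+480² = 238144 = 488² → right
(96,70,72): 70²+72² = 10084 > 9216 = 96² → acute
(316,134,177): 134+177 ≤ 316, not a triangle
2 of the 5 are right.

2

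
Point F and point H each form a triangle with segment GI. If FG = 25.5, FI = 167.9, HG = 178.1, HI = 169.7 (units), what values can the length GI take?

142.4 < GI < 193.4

From triangle FGI: |25.5 − 167.9| < GI < 25.5 + 167.9, i.e. 142.4 < GI < 193.4.
From triangle HGI: 8.4 < GI < 347.8.
Both must hold, so GI lies in the intersection.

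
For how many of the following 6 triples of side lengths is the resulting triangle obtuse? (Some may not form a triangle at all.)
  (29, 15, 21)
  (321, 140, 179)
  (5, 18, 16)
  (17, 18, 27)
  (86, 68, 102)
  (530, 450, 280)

3

(29,15,21): 15²+21² = 666 < 841 = 29² → obtuse
(321,140,179): 140+179 ≤ 321, not a triangle
(5,18,16): 5²+16² = 281 < 324 = 18² → obtuse
(17,18,27): 17²+18² = 613 < 729 = 27² → obtuse
(86,68,102): 68²+86² = 12020 > 10404 = 102² → acute
(530,450,280): 280²+450² = 280900 = 530² → right
3 of the 6 are obtuse.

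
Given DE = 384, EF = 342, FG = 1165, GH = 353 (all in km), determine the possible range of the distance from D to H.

86 ≤ DH ≤ 2244 km

The maximum is all hops collinear in one direction: 384 + 342 + 1165 + 353 = 2244.
The longest hop is 1165; the others sum to 1079. Folding the others back against it leaves at least 1165 − 1079 = 86.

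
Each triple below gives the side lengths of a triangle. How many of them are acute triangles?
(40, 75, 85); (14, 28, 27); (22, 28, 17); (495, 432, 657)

(40,75,85): 40²+75² = 7225 = 85² → right
(14,28,27): 14²+27² = 925 > 784 = 28² → acute
(22,28,17): 17²+22² = 773 < 784 = 28² → obtuse
(495,432,657): 432²+495² = 431649 = 657² → right
1 of the 4 is acute.

1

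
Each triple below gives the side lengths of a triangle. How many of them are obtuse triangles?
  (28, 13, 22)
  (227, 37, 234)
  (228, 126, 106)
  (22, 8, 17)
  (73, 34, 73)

4

(28,13,22): 13²+22² = 653 < 784 = 28² → obtuse
(227,37,234): 37²+227² = 52898 < 54756 = 234² → obtuse
(228,126,106): 106²+126² = 27112 < 51984 = 228² → obtuse
(22,8,17): 8²+17² = 353 < 484 = 22² → obtuse
(73,34,73): 34²+73² = 6485 > 5329 = 73² → acute
4 of the 5 are obtuse.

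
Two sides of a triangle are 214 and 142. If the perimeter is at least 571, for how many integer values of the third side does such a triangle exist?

141

Triangle inequality: 72 < x < 356. Perimeter ≥ 571 gives x ≥ 571 − 214 − 142 = 215.
So 215 ≤ x < 356; integers 215 through 355: 141 values.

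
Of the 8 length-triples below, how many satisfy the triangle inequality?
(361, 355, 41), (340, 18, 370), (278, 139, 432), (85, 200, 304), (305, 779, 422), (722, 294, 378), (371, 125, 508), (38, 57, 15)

1

(41,355,361): 41+355 > 361 → valid
(18,340,370): 18+340 ≤ 370 → not valid
(139,278,432): 139+278 ≤ 432 → not valid
(85,200,304): 85+200 ≤ 304 → not valid
(305,422,779): 305+422 ≤ 779 → not valid
(294,378,722): 294+378 ≤ 722 → not valid
(125,371,508): 125+371 ≤ 508 → not valid
(15,38,57): 15+38 ≤ 57 → not valid
1 of the 8 triples forms a triangle.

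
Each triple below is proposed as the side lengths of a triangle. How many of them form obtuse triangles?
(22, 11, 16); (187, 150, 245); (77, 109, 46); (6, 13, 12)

3

(22,11,16): 11²+16² = 377 < 484 = 22² → obtuse
(187,150,245): 150²+187² = 57469 < 60025 = 245² → obtuse
(77,109,46): 46²+77² = 8045 < 11881 = 109² → obtuse
(6,13,12): 6²+12² = 180 > 169 = 13² → acute
3 of the 4 are obtuse.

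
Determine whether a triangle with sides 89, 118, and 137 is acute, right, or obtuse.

acute

Compare the square of the longest side to the sum of squares of the other two: 89² + 118² = 21845 > 18769 = 137².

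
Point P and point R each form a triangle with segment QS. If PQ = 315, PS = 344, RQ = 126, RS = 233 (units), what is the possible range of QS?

From triangle PQS: |315 − 344| < QS < 315 + 344, i.e. 29 < QS < 659.
From triangle RQS: 107 < QS < 359.
Both must hold, so QS lies in the intersection.

107 < QS < 359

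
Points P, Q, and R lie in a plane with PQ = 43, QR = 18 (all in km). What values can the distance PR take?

25 ≤ PR ≤ 61 km

By the triangle inequality, |43 − 18| ≤ PR ≤ 43 + 18.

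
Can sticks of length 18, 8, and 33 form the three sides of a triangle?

No

The longest side is 33, but the other two sum to only 26.
26 < 33, so the triangle inequality fails.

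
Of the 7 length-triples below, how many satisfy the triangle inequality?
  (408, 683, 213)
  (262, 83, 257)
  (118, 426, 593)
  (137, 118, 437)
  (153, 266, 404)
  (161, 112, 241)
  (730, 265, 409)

(213,408,683): 213+408 ≤ 683 → not valid
(83,257,262): 83+257 > 262 → valid
(118,426,593): 118+426 ≤ 593 → not valid
(118,137,437): 118+137 ≤ 437 → not valid
(153,266,404): 153+266 > 404 → valid
(112,161,241): 112+161 > 241 → valid
(265,409,730): 265+409 ≤ 730 → not valid
3 of the 7 triples form a triangle.

3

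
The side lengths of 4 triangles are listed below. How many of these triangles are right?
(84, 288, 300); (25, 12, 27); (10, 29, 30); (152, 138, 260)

(84,288,300): 84²+288² = 90000 = 300² → right
(25,12,27): 12²+25² = 769 > 729 = 27² → acute
(10,29,30): 10²+29² = 941 > 900 = 30² → acute
(152,138,260): 138²+152² = 42148 < 67600 = 260² → obtuse
1 of the 4 is right.

1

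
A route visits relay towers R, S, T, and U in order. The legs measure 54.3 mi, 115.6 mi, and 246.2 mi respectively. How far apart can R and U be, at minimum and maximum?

The maximum is all hops collinear in one direction: 54.3 + 115.6 + 246.2 = 416.1.
The longest hop is 246.2; the others sum to 169.9. Folding the others back against it leaves at least 246.2 − 169.9 = 76.3.

76.3 ≤ RU ≤ 416.1 mi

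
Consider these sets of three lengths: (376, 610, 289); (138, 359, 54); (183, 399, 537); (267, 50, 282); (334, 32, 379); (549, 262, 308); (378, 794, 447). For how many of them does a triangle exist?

(289,376,610): 289+376 > 610 → valid
(54,138,359): 54+138 ≤ 359 → not valid
(183,399,537): 183+399 > 537 → valid
(50,267,282): 50+267 > 282 → valid
(32,334,379): 32+334 ≤ 379 → not valid
(262,308,549): 262+308 > 549 → valid
(378,447,794): 378+447 > 794 → valid
5 of the 7 triples form a triangle.

5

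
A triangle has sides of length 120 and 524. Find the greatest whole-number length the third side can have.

643

The third side must be strictly less than 120 + 524 = 644.
The largest integer below 644 is 643.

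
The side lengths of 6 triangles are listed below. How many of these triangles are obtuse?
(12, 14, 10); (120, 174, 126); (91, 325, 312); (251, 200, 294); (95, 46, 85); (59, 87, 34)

(12,14,10): 10²+12² = 244 > 196 = 14² → acute
(120,174,126): 120²+126² = 30276 = 174² → right
(91,325,312): 91²+312² = 105625 = 325² → right
(251,200,294): 200²+251² = 103001 > 86436 = 294² → acute
(95,46,85): 46²+85² = 9341 > 9025 = 95² → acute
(59,87,34): 34²+59² = 4637 < 7569 = 87² → obtuse
1 of the 6 is obtuse.

1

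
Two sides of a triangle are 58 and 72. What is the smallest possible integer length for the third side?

The third side must be strictly greater than |58 − 72| = 14.
The smallest integer above 14 is 15.

15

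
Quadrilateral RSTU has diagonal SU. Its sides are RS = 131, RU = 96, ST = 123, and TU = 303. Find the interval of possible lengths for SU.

180 < SU < 227

From triangle RSU: |131 − 96| < SU < 131 + 96, i.e. 35 < SU < 227.
From triangle TSU: 180 < SU < 426.
Both must hold, so SU lies in the intersection.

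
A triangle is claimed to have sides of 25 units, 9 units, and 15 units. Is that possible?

No

The longest side is 25, but the other two sum to only 24.
24 < 25, so the triangle inequality fails.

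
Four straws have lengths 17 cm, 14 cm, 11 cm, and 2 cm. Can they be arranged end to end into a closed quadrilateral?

Yes

A quadrilateral exists iff every side is shorter than the sum of the others — equivalently, the longest side is less than the sum of the rest.
Longest side 17 < 27 (sum of the remaining 3), so yes.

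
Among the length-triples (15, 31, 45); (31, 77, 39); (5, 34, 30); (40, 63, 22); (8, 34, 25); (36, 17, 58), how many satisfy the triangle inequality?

(15,31,45): 15+31 > 45 → valid
(31,39,77): 31+39 ≤ 77 → not valid
(5,30,34): 5+30 > 34 → valid
(22,40,63): 22+40 ≤ 63 → not valid
(8,25,34): 8+25 ≤ 34 → not valid
(17,36,58): 17+36 ≤ 58 → not valid
2 of the 6 triples form a triangle.

2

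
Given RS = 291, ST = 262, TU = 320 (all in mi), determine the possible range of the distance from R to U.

0 ≤ RU ≤ 873 mi

The maximum is all hops collinear in one direction: 291 + 262 + 320 = 873.
The longest hop is 320; the others sum to 553. Since 320 ≤ 553, the path can fold back on itself completely, so the minimum distance is 0.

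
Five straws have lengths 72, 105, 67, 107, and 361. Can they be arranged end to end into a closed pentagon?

No

For a pentagon, each side must be shorter than the sum of the others.
Here the longest side is 361, but the remaining 4 sides sum to only 351.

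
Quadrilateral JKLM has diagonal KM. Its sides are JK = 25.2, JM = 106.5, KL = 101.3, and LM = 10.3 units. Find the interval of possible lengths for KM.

From triangle JKM: |25.2 − 106.5| < KM < 25.2 + 106.5, i.e. 81.3 < KM < 131.7.
From triangle LKM: 91.0 < KM < 111.6.
Both must hold, so KM lies in the intersection.

91.0 < KM < 111.6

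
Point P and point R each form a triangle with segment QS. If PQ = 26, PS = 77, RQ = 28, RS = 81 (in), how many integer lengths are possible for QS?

From triangle PQS: 51 < QS < 103.
From triangle RQS: 53 < QS < 109.
Intersection: 53 < QS < 103, so integers 54 through 102: 49 values.

49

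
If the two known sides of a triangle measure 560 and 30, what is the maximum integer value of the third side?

The third side must be strictly less than 560 + 30 = 590.
The largest integer below 590 is 589.

589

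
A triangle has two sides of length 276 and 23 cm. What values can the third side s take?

253 < s < 299 (cm)

By the triangle inequality, s must be less than 276 + 23 = 299 and greater than |276 − 23| = 253.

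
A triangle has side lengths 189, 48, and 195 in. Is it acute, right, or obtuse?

Compare the square of the longest side to the sum of squares of the other two: 48² + 189² = 38025 = 195².

right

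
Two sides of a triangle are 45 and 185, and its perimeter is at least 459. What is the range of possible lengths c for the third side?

229 ≤ c < 230

Triangle inequality alone gives 140 < c < 230.
The perimeter condition gives c ≥ 459 − 45 − 185 = 229.
Intersecting the two: 229 ≤ c < 230.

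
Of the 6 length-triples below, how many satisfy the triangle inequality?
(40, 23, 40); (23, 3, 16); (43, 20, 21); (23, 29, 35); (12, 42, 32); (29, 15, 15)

(23,40,40): 23+40 > 40 → valid
(3,16,23): 3+16 ≤ 23 → not valid
(20,21,43): 20+21 ≤ 43 → not valid
(23,29,35): 23+29 > 35 → valid
(12,32,42): 12+32 > 42 → valid
(15,15,29): 15+15 > 29 → valid
4 of the 6 triples form a triangle.

4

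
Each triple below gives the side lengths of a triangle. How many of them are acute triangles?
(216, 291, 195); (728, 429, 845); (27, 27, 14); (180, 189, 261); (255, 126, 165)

(216,291,195): 195²+216² = 84681 = 291² → right
(728,429,845): 429²+728² = 714025 = 845² → right
(27,27,14): 14²+27² = 925 > 729 = 27² → acute
(180,189,261): 180²+189² = 68121 = 261² → right
(255,126,165): 126²+165² = 43101 < 65025 = 255² → obtuse
1 of the 5 is acute.

1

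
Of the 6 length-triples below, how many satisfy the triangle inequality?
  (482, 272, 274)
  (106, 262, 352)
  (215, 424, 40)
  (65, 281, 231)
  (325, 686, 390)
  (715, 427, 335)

(272,274,482): 272+274 > 482 → valid
(106,262,352): 106+262 > 352 → valid
(40,215,424): 40+215 ≤ 424 → not valid
(65,231,281): 65+231 > 281 → valid
(325,390,686): 325+390 > 686 → valid
(335,427,715): 335+427 > 715 → valid
5 of the 6 triples form a triangle.

5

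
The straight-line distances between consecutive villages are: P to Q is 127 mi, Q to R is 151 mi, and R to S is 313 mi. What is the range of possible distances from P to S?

35 ≤ PS ≤ 591 mi

The maximum is all hops collinear in one direction: 127 + 151 + 313 = 591.
The longest hop is 313; the others sum to 278. Folding the others back against it leaves at least 313 − 278 = 35.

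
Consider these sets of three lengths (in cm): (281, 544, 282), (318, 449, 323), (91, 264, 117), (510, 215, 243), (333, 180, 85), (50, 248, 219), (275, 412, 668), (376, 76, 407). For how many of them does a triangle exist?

(281,282,544): 281+282 > 544 → valid
(318,323,449): 318+323 > 449 → valid
(91,117,264): 91+117 ≤ 264 → not valid
(215,243,510): 215+243 ≤ 510 → not valid
(85,180,333): 85+180 ≤ 333 → not valid
(50,219,248): 50+219 > 248 → valid
(275,412,668): 275+412 > 668 → valid
(76,376,407): 76+376 > 407 → valid
5 of the 8 triples form a triangle.

5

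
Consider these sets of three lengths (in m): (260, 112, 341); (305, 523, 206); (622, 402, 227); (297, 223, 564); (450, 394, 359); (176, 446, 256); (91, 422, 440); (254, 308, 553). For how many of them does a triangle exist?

5

(112,260,341): 112+260 > 341 → valid
(206,305,523): 206+305 ≤ 523 → not valid
(227,402,622): 227+402 > 622 → valid
(223,297,564): 223+297 ≤ 564 → not valid
(359,394,450): 359+394 > 450 → valid
(176,256,446): 176+256 ≤ 446 → not valid
(91,422,440): 91+422 > 440 → valid
(254,308,553): 254+308 > 553 → valid
5 of the 8 triples form a triangle.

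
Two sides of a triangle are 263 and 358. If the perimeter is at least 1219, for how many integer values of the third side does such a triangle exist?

Triangle inequality: 95 < x < 621. Perimeter ≥ 1219 gives x ≥ 1219 − 263 − 358 = 598.
So 598 ≤ x < 621; integers 598 through 620: 23 values.

23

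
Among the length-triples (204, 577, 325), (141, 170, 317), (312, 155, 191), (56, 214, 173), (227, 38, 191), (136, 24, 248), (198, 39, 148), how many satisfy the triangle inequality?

(204,325,577): 204+325 ≤ 577 → not valid
(141,170,317): 141+170 ≤ 317 → not valid
(155,191,312): 155+191 > 312 → valid
(56,173,214): 56+173 > 214 → valid
(38,191,227): 38+191 > 227 → valid
(24,136,248): 24+136 ≤ 248 → not valid
(39,148,198): 39+148 ≤ 198 → not valid
3 of the 7 triples form a triangle.

3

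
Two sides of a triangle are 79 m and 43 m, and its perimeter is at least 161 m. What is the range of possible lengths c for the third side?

39 ≤ c < 122

Triangle inequality alone gives 36 < c < 122.
The perimeter condition gives c ≥ 161 − 79 − 43 = 39.
Intersecting the two: 39 ≤ c < 122.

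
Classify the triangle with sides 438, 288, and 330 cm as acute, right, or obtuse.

right

Compare the square of the longest side to the sum of squares of the other two: 288² + 330² = 191844 = 438².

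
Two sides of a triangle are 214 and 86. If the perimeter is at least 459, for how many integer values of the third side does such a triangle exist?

Triangle inequality: 128 < x < 300. Perimeter ≥ 459 gives x ≥ 459 − 214 − 86 = 159.
So 159 ≤ x < 300; integers 159 through 299: 141 values.

141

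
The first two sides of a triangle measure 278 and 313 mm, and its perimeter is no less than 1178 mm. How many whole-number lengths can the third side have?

4

Triangle inequality: 35 < x < 591. Perimeter ≥ 1178 gives x ≥ 1178 − 278 − 313 = 587.
So 587 ≤ x < 591; integers 587 through 590: 4 values.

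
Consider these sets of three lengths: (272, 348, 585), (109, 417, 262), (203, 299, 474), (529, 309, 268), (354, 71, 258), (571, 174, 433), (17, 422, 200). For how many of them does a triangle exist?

(272,348,585): 272+348 > 585 → valid
(109,262,417): 109+262 ≤ 417 → not valid
(203,299,474): 203+299 > 474 → valid
(268,309,529): 268+309 > 529 → valid
(71,258,354): 71+258 ≤ 354 → not valid
(174,433,571): 174+433 > 571 → valid
(17,200,422): 17+200 ≤ 422 → not valid
4 of the 7 triples form a triangle.

4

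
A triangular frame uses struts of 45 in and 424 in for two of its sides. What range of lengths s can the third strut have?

379 < s < 469 (in)

By the triangle inequality, s must be less than 45 + 424 = 469 and greater than |45 − 424| = 379.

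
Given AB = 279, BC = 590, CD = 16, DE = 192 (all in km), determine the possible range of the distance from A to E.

103 ≤ AE ≤ 1077 km

The maximum is all hops collinear in one direction: 279 + 590 + 16 + 192 = 1077.
The longest hop is 590; the others sum to 487. Folding the others back against it leaves at least 590 − 487 = 103.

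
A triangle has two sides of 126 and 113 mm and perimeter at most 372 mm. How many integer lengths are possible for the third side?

120

Triangle inequality: 13 < x < 239. Perimeter ≤ 372 gives x ≤ 372 − 126 − 113 = 133.
So 13 < x ≤ 133; integers 14 through 133: 120 values.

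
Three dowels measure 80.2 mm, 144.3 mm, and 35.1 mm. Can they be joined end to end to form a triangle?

The longest side is 144.3, but the other two sum to only 115.3.
115.3 < 144.3, so the triangle inequality fails.

No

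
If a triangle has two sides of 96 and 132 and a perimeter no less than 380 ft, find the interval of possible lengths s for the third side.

152 ≤ s < 228

Triangle inequality alone gives 36 < s < 228.
The perimeter condition gives s ≥ 380 − 96 − 132 = 152.
Intersecting the two: 152 ≤ s < 228.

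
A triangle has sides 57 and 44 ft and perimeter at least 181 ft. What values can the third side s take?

80 ≤ s < 101

Triangle inequality alone gives 13 < s < 101.
The perimeter condition gives s ≥ 181 − 57 − 44 = 80.
Intersecting the two: 80 ≤ s < 101.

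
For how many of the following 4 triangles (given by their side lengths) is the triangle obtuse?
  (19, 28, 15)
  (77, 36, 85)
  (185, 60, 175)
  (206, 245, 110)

(19,28,15): 15²+19² = 586 < 784 = 28² → obtuse
(77,36,85): 36²+77² = 7225 = 85² → right
(185,60,175): 60²+175² = 34225 = 185² → right
(206,245,110): 110²+206² = 54536 < 60025 = 245² → obtuse
2 of the 4 are obtuse.

2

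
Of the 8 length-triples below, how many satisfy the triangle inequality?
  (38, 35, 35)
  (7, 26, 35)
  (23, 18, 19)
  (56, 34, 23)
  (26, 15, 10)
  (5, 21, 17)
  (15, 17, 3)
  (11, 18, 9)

(35,35,38): 35+35 > 38 → valid
(7,26,35): 7+26 ≤ 35 → not valid
(18,19,23): 18+19 > 23 → valid
(23,34,56): 23+34 > 56 → valid
(10,15,26): 10+15 ≤ 26 → not valid
(5,17,21): 5+17 > 21 → valid
(3,15,17): 3+15 > 17 → valid
(9,11,18): 9+11 > 18 → valid
6 of the 8 triples form a triangle.

6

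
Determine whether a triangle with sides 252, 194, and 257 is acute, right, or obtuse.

acute

Compare the square of the longest side to the sum of squares of the other two: 194² + 252² = 101140 > 66049 = 257².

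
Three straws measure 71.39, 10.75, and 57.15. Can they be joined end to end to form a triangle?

The longest side is 71.39, but the other two sum to only 67.90.
67.90 < 71.39, so the triangle inequality fails.

No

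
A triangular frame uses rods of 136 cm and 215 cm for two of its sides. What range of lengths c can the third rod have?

79 < c < 351 (cm)

By the triangle inequality, c must be less than 136 + 215 = 351 and greater than |136 − 215| = 79.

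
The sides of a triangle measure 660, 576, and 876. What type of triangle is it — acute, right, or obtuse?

Compare the square of the longest side to the sum of squares of the other two: 576² + 660² = 767376 = 876².

right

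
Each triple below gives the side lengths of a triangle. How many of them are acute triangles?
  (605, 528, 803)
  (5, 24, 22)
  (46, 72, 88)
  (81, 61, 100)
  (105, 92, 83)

(605,528,803): 528²+605² = 644809 = 803² → right
(5,24,22): 5²+22² = 509 < 576 = 24² → obtuse
(46,72,88): 46²+72² = 7300 < 7744 = 88² → obtuse
(81,61,100): 61²+81² = 10282 > 10000 = 100² → acute
(105,92,83): 83²+92² = 15353 > 11025 = 105² → acute
2 of the 5 are acute.

2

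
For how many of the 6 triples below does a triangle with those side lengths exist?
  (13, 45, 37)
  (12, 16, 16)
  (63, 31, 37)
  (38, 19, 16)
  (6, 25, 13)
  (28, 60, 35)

4

(13,37,45): 13+37 > 45 → valid
(12,16,16): 12+16 > 16 → valid
(31,37,63): 31+37 > 63 → valid
(16,19,38): 16+19 ≤ 38 → not valid
(6,13,25): 6+13 ≤ 25 → not valid
(28,35,60): 28+35 > 60 → valid
4 of the 6 triples form a triangle.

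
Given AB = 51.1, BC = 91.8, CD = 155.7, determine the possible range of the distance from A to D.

The maximum is all hops collinear in one direction: 51.1 + 91.8 + 155.7 = 298.6.
The longest hop is 155.7; the others sum to 142.9. Folding the others back against it leaves at least 155.7 − 142.9 = 12.8.

12.8 ≤ AD ≤ 298.6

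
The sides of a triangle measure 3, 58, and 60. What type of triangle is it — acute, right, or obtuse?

obtuse

Compare the square of the longest side to the sum of squares of the other two: 3² + 58² = 3373 < 3600 = 60².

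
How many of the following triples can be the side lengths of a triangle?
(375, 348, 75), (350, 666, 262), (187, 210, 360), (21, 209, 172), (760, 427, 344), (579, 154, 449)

(75,348,375): 75+348 > 375 → valid
(262,350,666): 262+350 ≤ 666 → not valid
(187,210,360): 187+210 > 360 → valid
(21,172,209): 21+172 ≤ 209 → not valid
(344,427,760): 344+427 > 760 → valid
(154,449,579): 154+449 > 579 → valid
4 of the 6 triples form a triangle.

4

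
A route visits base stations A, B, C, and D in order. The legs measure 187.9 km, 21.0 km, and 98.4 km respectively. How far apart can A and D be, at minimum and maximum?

68.5 ≤ AD ≤ 307.3 km

The maximum is all hops collinear in one direction: 187.9 + 21.0 + 98.4 = 307.3.
The longest hop is 187.9; the others sum to 119.4. Folding the others back against it leaves at least 187.9 − 119.4 = 68.5.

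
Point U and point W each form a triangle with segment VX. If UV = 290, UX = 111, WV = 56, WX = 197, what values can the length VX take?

179 < VX < 253

From triangle UVX: |290 − 111| < VX < 290 + 111, i.e. 179 < VX < 401.
From triangle WVX: 141 < VX < 253.
Both must hold, so VX lies in the intersection.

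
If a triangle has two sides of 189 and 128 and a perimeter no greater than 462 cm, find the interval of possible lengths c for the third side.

61 < c ≤ 145 cm

Triangle inequality alone gives 61 < c < 317.
The perimeter condition gives c ≤ 462 − 189 − 128 = 145.
Intersecting the two: 61 < c ≤ 145.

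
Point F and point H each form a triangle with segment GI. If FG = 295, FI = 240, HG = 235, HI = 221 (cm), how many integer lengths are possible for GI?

From triangle FGI: 55 < GI < 535.
From triangle HGI: 14 < GI < 456.
Intersection: 55 < GI < 456, so integers 56 through 455: 400 values.

400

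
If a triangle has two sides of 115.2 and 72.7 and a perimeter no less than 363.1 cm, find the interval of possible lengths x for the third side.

175.2 ≤ x < 187.9

Triangle inequality alone gives 42.5 < x < 187.9.
The perimeter condition gives x ≥ 363.1 − 115.2 − 72.7 = 175.2.
Intersecting the two: 175.2 ≤ x < 187.9.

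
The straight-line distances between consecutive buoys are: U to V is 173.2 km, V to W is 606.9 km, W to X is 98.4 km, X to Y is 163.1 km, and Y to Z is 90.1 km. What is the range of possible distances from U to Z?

82.1 ≤ UZ ≤ 1131.7 km

The maximum is all hops collinear in one direction: 173.2 + 606.9 + 98.4 + 163.1 + 90.1 = 1131.7.
The longest hop is 606.9; the others sum to 524.8. Folding the others back against it leaves at least 606.9 − 524.8 = 82.1.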